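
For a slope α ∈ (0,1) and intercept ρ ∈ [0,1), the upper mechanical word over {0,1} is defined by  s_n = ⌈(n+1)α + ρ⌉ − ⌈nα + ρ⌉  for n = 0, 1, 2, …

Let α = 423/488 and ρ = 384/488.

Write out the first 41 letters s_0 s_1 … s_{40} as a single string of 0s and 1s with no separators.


11111011111110111111011111110111111011111

n=0: ⌈(1·423+384)/488⌉ − ⌈(0·423+384)/488⌉ = ⌈807/488⌉ − ⌈384/488⌉ = 2 − 1 = 1
n=1: ⌈(2·423+384)/488⌉ − ⌈(1·423+384)/488⌉ = ⌈1230/488⌉ − ⌈807/488⌉ = 3 − 2 = 1
n=2: ⌈(3·423+384)/488⌉ − ⌈(2·423+384)/488⌉ = ⌈1653/488⌉ − ⌈1230/488⌉ = 4 − 3 = 1
n=3: ⌈(4·423+384)/488⌉ − ⌈(3·423+384)/488⌉ = ⌈2076/488⌉ − ⌈1653/488⌉ = 5 − 4 = 1
n=4: ⌈(5·423+384)/488⌉ − ⌈(4·423+384)/488⌉ = ⌈2499/488⌉ − ⌈2076/488⌉ = 6 − 5 = 1
n=5: ⌈(6·423+384)/488⌉ − ⌈(5·423+384)/488⌉ = ⌈2922/488⌉ − ⌈2499/488⌉ = 6 − 6 = 0
n=6: ⌈(7·423+384)/488⌉ − ⌈(6·423+384)/488⌉ = ⌈3345/488⌉ − ⌈2922/488⌉ = 7 − 6 = 1
n=7: ⌈(8·423+384)/488⌉ − ⌈(7·423+384)/488⌉ = ⌈3768/488⌉ − ⌈3345/488⌉ = 8 − 7 = 1
n=8: ⌈(9·423+384)/488⌉ − ⌈(8·423+384)/488⌉ = ⌈4191/488⌉ − ⌈3768/488⌉ = 9 − 8 = 1
n=9: ⌈(10·423+384)/488⌉ − ⌈(9·423+384)/488⌉ = ⌈4614/488⌉ − ⌈4191/488⌉ = 10 − 9 = 1
n=10: ⌈(11·423+384)/488⌉ − ⌈(10·423+384)/488⌉ = ⌈5037/488⌉ − ⌈4614/488⌉ = 11 − 10 = 1
n=11: ⌈(12·423+384)/488⌉ − ⌈(11·423+384)/488⌉ = ⌈5460/488⌉ − ⌈5037/488⌉ = 12 − 11 = 1
n=12: ⌈(13·423+384)/488⌉ − ⌈(12·423+384)/488⌉ = ⌈5883/488⌉ − ⌈5460/488⌉ = 13 − 12 = 1
n=13: ⌈(14·423+384)/488⌉ − ⌈(13·423+384)/488⌉ = ⌈6306/488⌉ − ⌈5883/488⌉ = 13 − 13 = 0
n=14: ⌈(15·423+384)/488⌉ − ⌈(14·423+384)/488⌉ = ⌈6729/488⌉ − ⌈6306/488⌉ = 14 − 13 = 1
n=15: ⌈(16·423+384)/488⌉ − ⌈(15·423+384)/488⌉ = ⌈7152/488⌉ − ⌈6729/488⌉ = 15 − 14 = 1
n=16: ⌈(17·423+384)/488⌉ − ⌈(16·423+384)/488⌉ = ⌈7575/488⌉ − ⌈7152/488⌉ = 16 − 15 = 1
n=17: ⌈(18·423+384)/488⌉ − ⌈(17·423+384)/488⌉ = ⌈7998/488⌉ − ⌈7575/488⌉ = 17 − 16 = 1
n=18: ⌈(19·423+384)/488⌉ − ⌈(18·423+384)/488⌉ = ⌈8421/488⌉ − ⌈7998/488⌉ = 18 − 17 = 1
n=19: ⌈(20·423+384)/488⌉ − ⌈(19·423+384)/488⌉ = ⌈8844/488⌉ − ⌈8421/488⌉ = 19 − 18 = 1
n=20: ⌈(21·423+384)/488⌉ − ⌈(20·423+384)/488⌉ = ⌈9267/488⌉ − ⌈8844/488⌉ = 19 − 19 = 0
n=21: ⌈(22·423+384)/488⌉ − ⌈(21·423+384)/488⌉ = ⌈9690/488⌉ − ⌈9267/488⌉ = 20 − 19 = 1
n=22: ⌈(23·423+384)/488⌉ − ⌈(22·423+384)/488⌉ = ⌈10113/488⌉ − ⌈9690/488⌉ = 21 − 20 = 1
n=23: ⌈(24·423+384)/488⌉ − ⌈(23·423+384)/488⌉ = ⌈10536/488⌉ − ⌈10113/488⌉ = 22 − 21 = 1
n=24: ⌈(25·423+384)/488⌉ − ⌈(24·423+384)/488⌉ = ⌈10959/488⌉ − ⌈10536/488⌉ = 23 − 22 = 1
n=25: ⌈(26·423+384)/488⌉ − ⌈(25·423+384)/488⌉ = ⌈11382/488⌉ − ⌈10959/488⌉ = 24 − 23 = 1
n=26: ⌈(27·423+384)/488⌉ − ⌈(26·423+384)/488⌉ = ⌈11805/488⌉ − ⌈11382/488⌉ = 25 − 24 = 1
n=27: ⌈(28·423+384)/488⌉ − ⌈(27·423+384)/488⌉ = ⌈12228/488⌉ − ⌈11805/488⌉ = 26 − 25 = 1
n=28: ⌈(29·423+384)/488⌉ − ⌈(28·423+384)/488⌉ = ⌈12651/488⌉ − ⌈12228/488⌉ = 26 − 26 = 0
n=29: ⌈(30·423+384)/488⌉ − ⌈(29·423+384)/488⌉ = ⌈13074/488⌉ − ⌈12651/488⌉ = 27 − 26 = 1
n=30: ⌈(31·423+384)/488⌉ − ⌈(30·423+384)/488⌉ = ⌈13497/488⌉ − ⌈13074/488⌉ = 28 − 27 = 1
n=31: ⌈(32·423+384)/488⌉ − ⌈(31·423+384)/488⌉ = ⌈13920/488⌉ − ⌈13497/488⌉ = 29 − 28 = 1
n=32: ⌈(33·423+384)/488⌉ − ⌈(32·423+384)/488⌉ = ⌈14343/488⌉ − ⌈13920/488⌉ = 30 − 29 = 1
n=33: ⌈(34·423+384)/488⌉ − ⌈(33·423+384)/488⌉ = ⌈14766/488⌉ − ⌈14343/488⌉ = 31 − 30 = 1
n=34: ⌈(35·423+384)/488⌉ − ⌈(34·423+384)/488⌉ = ⌈15189/488⌉ − ⌈14766/488⌉ = 32 − 31 = 1
n=35: ⌈(36·423+384)/488⌉ − ⌈(35·423+384)/488⌉ = ⌈15612/488⌉ − ⌈15189/488⌉ = 32 − 32 = 0
n=36: ⌈(37·423+384)/488⌉ − ⌈(36·423+384)/488⌉ = ⌈16035/488⌉ − ⌈15612/488⌉ = 33 − 32 = 1
n=37: ⌈(38·423+384)/488⌉ − ⌈(37·423+384)/488⌉ = ⌈16458/488⌉ − ⌈16035/488⌉ = 34 − 33 = 1
n=38: ⌈(39·423+384)/488⌉ − ⌈(38·423+384)/488⌉ = ⌈16881/488⌉ − ⌈16458/488⌉ = 35 − 34 = 1
n=39: ⌈(40·423+384)/488⌉ − ⌈(39·423+384)/488⌉ = ⌈17304/488⌉ − ⌈16881/488⌉ = 36 − 35 = 1
n=40: ⌈(41·423+384)/488⌉ − ⌈(40·423+384)/488⌉ = ⌈17727/488⌉ − ⌈17304/488⌉ = 37 − 36 = 1


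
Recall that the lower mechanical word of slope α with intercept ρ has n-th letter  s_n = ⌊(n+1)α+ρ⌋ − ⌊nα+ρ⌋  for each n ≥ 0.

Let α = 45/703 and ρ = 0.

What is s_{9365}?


0

(n+1)α + ρ = (9366·45) / 703 = 421470/703
nα + ρ     = (9365·45) / 703 = 421425/703
⌊421470/703⌋ = 599,  ⌊421425/703⌋ = 599
s_{9365} = 599 − 599 = 0


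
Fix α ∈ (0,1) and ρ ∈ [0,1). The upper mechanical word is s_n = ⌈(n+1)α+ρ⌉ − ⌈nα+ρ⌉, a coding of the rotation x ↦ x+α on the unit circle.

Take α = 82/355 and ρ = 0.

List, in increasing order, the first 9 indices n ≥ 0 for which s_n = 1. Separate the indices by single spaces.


0 4 8 12 17 21 25 30 34

n=0: ⌈82/355⌉−⌈0/355⌉ = 1−0 = 1  ← one
n=1: ⌈164/355⌉−⌈82/355⌉ = 1−1 = 0
n=2: ⌈246/355⌉−⌈164/355⌉ = 1−1 = 0
n=3: ⌈328/355⌉−⌈246/355⌉ = 1−1 = 0
n=4: ⌈410/355⌉−⌈328/355⌉ = 2−1 = 1  ← one
n=5: ⌈492/355⌉−⌈410/355⌉ = 2−2 = 0
n=6: ⌈574/355⌉−⌈492/355⌉ = 2−2 = 0
n=7: ⌈656/355⌉−⌈574/355⌉ = 2−2 = 0
n=8: ⌈738/355⌉−⌈656/355⌉ = 3−2 = 1  ← one
n=9: ⌈820/355⌉−⌈738/355⌉ = 3−3 = 0
n=10: ⌈902/355⌉−⌈820/355⌉ = 3−3 = 0
n=11: ⌈984/355⌉−⌈902/355⌉ = 3−3 = 0
n=12: ⌈1066/355⌉−⌈984/355⌉ = 4−3 = 1  ← one
n=13: ⌈1148/355⌉−⌈1066/355⌉ = 4−4 = 0
n=14: ⌈1230/355⌉−⌈1148/355⌉ = 4−4 = 0
n=15: ⌈1312/355⌉−⌈1230/355⌉ = 4−4 = 0
n=16: ⌈1394/355⌉−⌈1312/355⌉ = 4−4 = 0
n=17: ⌈1476/355⌉−⌈1394/355⌉ = 5−4 = 1  ← one
n=18: ⌈1558/355⌉−⌈1476/355⌉ = 5−5 = 0
n=19: ⌈1640/355⌉−⌈1558/355⌉ = 5−5 = 0
n=20: ⌈1722/355⌉−⌈1640/355⌉ = 5−5 = 0
n=21: ⌈1804/355⌉−⌈1722/355⌉ = 6−5 = 1  ← one
n=22: ⌈1886/355⌉−⌈1804/355⌉ = 6−6 = 0
n=23: ⌈1968/355⌉−⌈1886/355⌉ = 6−6 = 0
n=24: ⌈2050/355⌉−⌈1968/355⌉ = 6−6 = 0
n=25: ⌈2132/355⌉−⌈2050/355⌉ = 7−6 = 1  ← one
n=26: ⌈2214/355⌉−⌈2132/355⌉ = 7−7 = 0
n=27: ⌈2296/355⌉−⌈2214/355⌉ = 7−7 = 0
n=28: ⌈2378/355⌉−⌈2296/355⌉ = 7−7 = 0
n=29: ⌈2460/355⌉−⌈2378/355⌉ = 7−7 = 0
n=30: ⌈2542/355⌉−⌈2460/355⌉ = 8−7 = 1  ← one
n=31: ⌈2624/355⌉−⌈2542/355⌉ = 8−8 = 0
n=32: ⌈2706/355⌉−⌈2624/355⌉ = 8−8 = 0
n=33: ⌈2788/355⌉−⌈2706/355⌉ = 8−8 = 0
n=34: ⌈2870/355⌉−⌈2788/355⌉ = 9−8 = 1  ← one
positions of the first 9 ones: 0 4 8 12 17 21 25 30 34


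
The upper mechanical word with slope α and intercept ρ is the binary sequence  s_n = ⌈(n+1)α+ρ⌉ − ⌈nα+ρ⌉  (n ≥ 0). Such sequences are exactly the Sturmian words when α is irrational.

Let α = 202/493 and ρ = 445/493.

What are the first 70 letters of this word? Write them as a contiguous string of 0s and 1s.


n=0: ⌈(1·202+445)/493⌉ − ⌈(0·202+445)/493⌉ = ⌈647/493⌉ − ⌈445/493⌉ = 2 − 1 = 1
n=1: ⌈(2·202+445)/493⌉ − ⌈(1·202+445)/493⌉ = ⌈849/493⌉ − ⌈647/493⌉ = 2 − 2 = 0
n=2: ⌈(3·202+445)/493⌉ − ⌈(2·202+445)/493⌉ = ⌈1051/493⌉ − ⌈849/493⌉ = 3 − 2 = 1
n=3: ⌈(4·202+445)/493⌉ − ⌈(3·202+445)/493⌉ = ⌈1253/493⌉ − ⌈1051/493⌉ = 3 − 3 = 0
n=4: ⌈(5·202+445)/493⌉ − ⌈(4·202+445)/493⌉ = ⌈1455/493⌉ − ⌈1253/493⌉ = 3 − 3 = 0
n=5: ⌈(6·202+445)/493⌉ − ⌈(5·202+445)/493⌉ = ⌈1657/493⌉ − ⌈1455/493⌉ = 4 − 3 = 1
n=6: ⌈(7·202+445)/493⌉ − ⌈(6·202+445)/493⌉ = ⌈1859/493⌉ − ⌈1657/493⌉ = 4 − 4 = 0
n=7: ⌈(8·202+445)/493⌉ − ⌈(7·202+445)/493⌉ = ⌈2061/493⌉ − ⌈1859/493⌉ = 5 − 4 = 1
n=8: ⌈(9·202+445)/493⌉ − ⌈(8·202+445)/493⌉ = ⌈2263/493⌉ − ⌈2061/493⌉ = 5 − 5 = 0
n=9: ⌈(10·202+445)/493⌉ − ⌈(9·202+445)/493⌉ = ⌈2465/493⌉ − ⌈2263/493⌉ = 5 − 5 = 0
n=10: ⌈(11·202+445)/493⌉ − ⌈(10·202+445)/493⌉ = ⌈2667/493⌉ − ⌈2465/493⌉ = 6 − 5 = 1
n=11: ⌈(12·202+445)/493⌉ − ⌈(11·202+445)/493⌉ = ⌈2869/493⌉ − ⌈2667/493⌉ = 6 − 6 = 0
n=12: ⌈(13·202+445)/493⌉ − ⌈(12·202+445)/493⌉ = ⌈3071/493⌉ − ⌈2869/493⌉ = 7 − 6 = 1
n=13: ⌈(14·202+445)/493⌉ − ⌈(13·202+445)/493⌉ = ⌈3273/493⌉ − ⌈3071/493⌉ = 7 − 7 = 0
n=14: ⌈(15·202+445)/493⌉ − ⌈(14·202+445)/493⌉ = ⌈3475/493⌉ − ⌈3273/493⌉ = 8 − 7 = 1
n=15: ⌈(16·202+445)/493⌉ − ⌈(15·202+445)/493⌉ = ⌈3677/493⌉ − ⌈3475/493⌉ = 8 − 8 = 0
n=16: ⌈(17·202+445)/493⌉ − ⌈(16·202+445)/493⌉ = ⌈3879/493⌉ − ⌈3677/493⌉ = 8 − 8 = 0
n=17: ⌈(18·202+445)/493⌉ − ⌈(17·202+445)/493⌉ = ⌈4081/493⌉ − ⌈3879/493⌉ = 9 − 8 = 1
n=18: ⌈(19·202+445)/493⌉ − ⌈(18·202+445)/493⌉ = ⌈4283/493⌉ − ⌈4081/493⌉ = 9 − 9 = 0
n=19: ⌈(20·202+445)/493⌉ − ⌈(19·202+445)/493⌉ = ⌈4485/493⌉ − ⌈4283/493⌉ = 10 − 9 = 1
n=20: ⌈(21·202+445)/493⌉ − ⌈(20·202+445)/493⌉ = ⌈4687/493⌉ − ⌈4485/493⌉ = 10 − 10 = 0
n=21: ⌈(22·202+445)/493⌉ − ⌈(21·202+445)/493⌉ = ⌈4889/493⌉ − ⌈4687/493⌉ = 10 − 10 = 0
n=22: ⌈(23·202+445)/493⌉ − ⌈(22·202+445)/493⌉ = ⌈5091/493⌉ − ⌈4889/493⌉ = 11 − 10 = 1
n=23: ⌈(24·202+445)/493⌉ − ⌈(23·202+445)/493⌉ = ⌈5293/493⌉ − ⌈5091/493⌉ = 11 − 11 = 0
n=24: ⌈(25·202+445)/493⌉ − ⌈(24·202+445)/493⌉ = ⌈5495/493⌉ − ⌈5293/493⌉ = 12 − 11 = 1
n=25: ⌈(26·202+445)/493⌉ − ⌈(25·202+445)/493⌉ = ⌈5697/493⌉ − ⌈5495/493⌉ = 12 − 12 = 0
n=26: ⌈(27·202+445)/493⌉ − ⌈(26·202+445)/493⌉ = ⌈5899/493⌉ − ⌈5697/493⌉ = 12 − 12 = 0
n=27: ⌈(28·202+445)/493⌉ − ⌈(27·202+445)/493⌉ = ⌈6101/493⌉ − ⌈5899/493⌉ = 13 − 12 = 1
n=28: ⌈(29·202+445)/493⌉ − ⌈(28·202+445)/493⌉ = ⌈6303/493⌉ − ⌈6101/493⌉ = 13 − 13 = 0
n=29: ⌈(30·202+445)/493⌉ − ⌈(29·202+445)/493⌉ = ⌈6505/493⌉ − ⌈6303/493⌉ = 14 − 13 = 1
n=30: ⌈(31·202+445)/493⌉ − ⌈(30·202+445)/493⌉ = ⌈6707/493⌉ − ⌈6505/493⌉ = 14 − 14 = 0
n=31: ⌈(32·202+445)/493⌉ − ⌈(31·202+445)/493⌉ = ⌈6909/493⌉ − ⌈6707/493⌉ = 15 − 14 = 1
n=32: ⌈(33·202+445)/493⌉ − ⌈(32·202+445)/493⌉ = ⌈7111/493⌉ − ⌈6909/493⌉ = 15 − 15 = 0
n=33: ⌈(34·202+445)/493⌉ − ⌈(33·202+445)/493⌉ = ⌈7313/493⌉ − ⌈7111/493⌉ = 15 − 15 = 0
n=34: ⌈(35·202+445)/493⌉ − ⌈(34·202+445)/493⌉ = ⌈7515/493⌉ − ⌈7313/493⌉ = 16 − 15 = 1
n=35: ⌈(36·202+445)/493⌉ − ⌈(35·202+445)/493⌉ = ⌈7717/493⌉ − ⌈7515/493⌉ = 16 − 16 = 0
n=36: ⌈(37·202+445)/493⌉ − ⌈(36·202+445)/493⌉ = ⌈7919/493⌉ − ⌈7717/493⌉ = 17 − 16 = 1
n=37: ⌈(38·202+445)/493⌉ − ⌈(37·202+445)/493⌉ = ⌈8121/493⌉ − ⌈7919/493⌉ = 17 − 17 = 0
n=38: ⌈(39·202+445)/493⌉ − ⌈(38·202+445)/493⌉ = ⌈8323/493⌉ − ⌈8121/493⌉ = 17 − 17 = 0
n=39: ⌈(40·202+445)/493⌉ − ⌈(39·202+445)/493⌉ = ⌈8525/493⌉ − ⌈8323/493⌉ = 18 − 17 = 1
n=40: ⌈(41·202+445)/493⌉ − ⌈(40·202+445)/493⌉ = ⌈8727/493⌉ − ⌈8525/493⌉ = 18 − 18 = 0
n=41: ⌈(42·202+445)/493⌉ − ⌈(41·202+445)/493⌉ = ⌈8929/493⌉ − ⌈8727/493⌉ = 19 − 18 = 1
n=42: ⌈(43·202+445)/493⌉ − ⌈(42·202+445)/493⌉ = ⌈9131/493⌉ − ⌈8929/493⌉ = 19 − 19 = 0
n=43: ⌈(44·202+445)/493⌉ − ⌈(43·202+445)/493⌉ = ⌈9333/493⌉ − ⌈9131/493⌉ = 19 − 19 = 0
n=44: ⌈(45·202+445)/493⌉ − ⌈(44·202+445)/493⌉ = ⌈9535/493⌉ − ⌈9333/493⌉ = 20 − 19 = 1
n=45: ⌈(46·202+445)/493⌉ − ⌈(45·202+445)/493⌉ = ⌈9737/493⌉ − ⌈9535/493⌉ = 20 − 20 = 0
n=46: ⌈(47·202+445)/493⌉ − ⌈(46·202+445)/493⌉ = ⌈9939/493⌉ − ⌈9737/493⌉ = 21 − 20 = 1
n=47: ⌈(48·202+445)/493⌉ − ⌈(47·202+445)/493⌉ = ⌈10141/493⌉ − ⌈9939/493⌉ = 21 − 21 = 0
n=48: ⌈(49·202+445)/493⌉ − ⌈(48·202+445)/493⌉ = ⌈10343/493⌉ − ⌈10141/493⌉ = 21 − 21 = 0
n=49: ⌈(50·202+445)/493⌉ − ⌈(49·202+445)/493⌉ = ⌈10545/493⌉ − ⌈10343/493⌉ = 22 − 21 = 1
n=50: ⌈(51·202+445)/493⌉ − ⌈(50·202+445)/493⌉ = ⌈10747/493⌉ − ⌈10545/493⌉ = 22 − 22 = 0
n=51: ⌈(52·202+445)/493⌉ − ⌈(51·202+445)/493⌉ = ⌈10949/493⌉ − ⌈10747/493⌉ = 23 − 22 = 1
n=52: ⌈(53·202+445)/493⌉ − ⌈(52·202+445)/493⌉ = ⌈11151/493⌉ − ⌈10949/493⌉ = 23 − 23 = 0
n=53: ⌈(54·202+445)/493⌉ − ⌈(53·202+445)/493⌉ = ⌈11353/493⌉ − ⌈11151/493⌉ = 24 − 23 = 1
n=54: ⌈(55·202+445)/493⌉ − ⌈(54·202+445)/493⌉ = ⌈11555/493⌉ − ⌈11353/493⌉ = 24 − 24 = 0
n=55: ⌈(56·202+445)/493⌉ − ⌈(55·202+445)/493⌉ = ⌈11757/493⌉ − ⌈11555/493⌉ = 24 − 24 = 0
n=56: ⌈(57·202+445)/493⌉ − ⌈(56·202+445)/493⌉ = ⌈11959/493⌉ − ⌈11757/493⌉ = 25 − 24 = 1
n=57: ⌈(58·202+445)/493⌉ − ⌈(57·202+445)/493⌉ = ⌈12161/493⌉ − ⌈11959/493⌉ = 25 − 25 = 0
n=58: ⌈(59·202+445)/493⌉ − ⌈(58·202+445)/493⌉ = ⌈12363/493⌉ − ⌈12161/493⌉ = 26 − 25 = 1
n=59: ⌈(60·202+445)/493⌉ − ⌈(59·202+445)/493⌉ = ⌈12565/493⌉ − ⌈12363/493⌉ = 26 − 26 = 0
n=60: ⌈(61·202+445)/493⌉ − ⌈(60·202+445)/493⌉ = ⌈12767/493⌉ − ⌈12565/493⌉ = 26 − 26 = 0
n=61: ⌈(62·202+445)/493⌉ − ⌈(61·202+445)/493⌉ = ⌈12969/493⌉ − ⌈12767/493⌉ = 27 − 26 = 1
n=62: ⌈(63·202+445)/493⌉ − ⌈(62·202+445)/493⌉ = ⌈13171/493⌉ − ⌈12969/493⌉ = 27 − 27 = 0
n=63: ⌈(64·202+445)/493⌉ − ⌈(63·202+445)/493⌉ = ⌈13373/493⌉ − ⌈13171/493⌉ = 28 − 27 = 1
n=64: ⌈(65·202+445)/493⌉ − ⌈(64·202+445)/493⌉ = ⌈13575/493⌉ − ⌈13373/493⌉ = 28 − 28 = 0
n=65: ⌈(66·202+445)/493⌉ − ⌈(65·202+445)/493⌉ = ⌈13777/493⌉ − ⌈13575/493⌉ = 28 − 28 = 0
n=66: ⌈(67·202+445)/493⌉ − ⌈(66·202+445)/493⌉ = ⌈13979/493⌉ − ⌈13777/493⌉ = 29 − 28 = 1
n=67: ⌈(68·202+445)/493⌉ − ⌈(67·202+445)/493⌉ = ⌈14181/493⌉ − ⌈13979/493⌉ = 29 − 29 = 0
n=68: ⌈(69·202+445)/493⌉ − ⌈(68·202+445)/493⌉ = ⌈14383/493⌉ − ⌈14181/493⌉ = 30 − 29 = 1
n=69: ⌈(70·202+445)/493⌉ − ⌈(69·202+445)/493⌉ = ⌈14585/493⌉ − ⌈14383/493⌉ = 30 − 30 = 0

1010010100101010010100101001010100101001010010100101010010100101001010


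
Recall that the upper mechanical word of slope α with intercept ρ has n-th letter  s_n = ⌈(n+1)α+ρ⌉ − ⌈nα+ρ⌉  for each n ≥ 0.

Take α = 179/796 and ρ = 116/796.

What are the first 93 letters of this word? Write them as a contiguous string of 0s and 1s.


000100001000100001000100001000100010000100010000100010000100010000100010001000010001000010001

n=0: ⌈(1·179+116)/796⌉ − ⌈(0·179+116)/796⌉ = ⌈295/796⌉ − ⌈116/796⌉ = 1 − 1 = 0
n=1: ⌈(2·179+116)/796⌉ − ⌈(1·179+116)/796⌉ = ⌈474/796⌉ − ⌈295/796⌉ = 1 − 1 = 0
n=2: ⌈(3·179+116)/796⌉ − ⌈(2·179+116)/796⌉ = ⌈653/796⌉ − ⌈474/796⌉ = 1 − 1 = 0
n=3: ⌈(4·179+116)/796⌉ − ⌈(3·179+116)/796⌉ = ⌈832/796⌉ − ⌈653/796⌉ = 2 − 1 = 1
n=4: ⌈(5·179+116)/796⌉ − ⌈(4·179+116)/796⌉ = ⌈1011/796⌉ − ⌈832/796⌉ = 2 − 2 = 0
n=5: ⌈(6·179+116)/796⌉ − ⌈(5·179+116)/796⌉ = ⌈1190/796⌉ − ⌈1011/796⌉ = 2 − 2 = 0
n=6: ⌈(7·179+116)/796⌉ − ⌈(6·179+116)/796⌉ = ⌈1369/796⌉ − ⌈1190/796⌉ = 2 − 2 = 0
n=7: ⌈(8·179+116)/796⌉ − ⌈(7·179+116)/796⌉ = ⌈1548/796⌉ − ⌈1369/796⌉ = 2 − 2 = 0
n=8: ⌈(9·179+116)/796⌉ − ⌈(8·179+116)/796⌉ = ⌈1727/796⌉ − ⌈1548/796⌉ = 3 − 2 = 1
n=9: ⌈(10·179+116)/796⌉ − ⌈(9·179+116)/796⌉ = ⌈1906/796⌉ − ⌈1727/796⌉ = 3 − 3 = 0
n=10: ⌈(11·179+116)/796⌉ − ⌈(10·179+116)/796⌉ = ⌈2085/796⌉ − ⌈1906/796⌉ = 3 − 3 = 0
n=11: ⌈(12·179+116)/796⌉ − ⌈(11·179+116)/796⌉ = ⌈2264/796⌉ − ⌈2085/796⌉ = 3 − 3 = 0
n=12: ⌈(13·179+116)/796⌉ − ⌈(12·179+116)/796⌉ = ⌈2443/796⌉ − ⌈2264/796⌉ = 4 − 3 = 1
n=13: ⌈(14·179+116)/796⌉ − ⌈(13·179+116)/796⌉ = ⌈2622/796⌉ − ⌈2443/796⌉ = 4 − 4 = 0
n=14: ⌈(15·179+116)/796⌉ − ⌈(14·179+116)/796⌉ = ⌈2801/796⌉ − ⌈2622/796⌉ = 4 − 4 = 0
n=15: ⌈(16·179+116)/796⌉ − ⌈(15·179+116)/796⌉ = ⌈2980/796⌉ − ⌈2801/796⌉ = 4 − 4 = 0
n=16: ⌈(17·179+116)/796⌉ − ⌈(16·179+116)/796⌉ = ⌈3159/796⌉ − ⌈2980/796⌉ = 4 − 4 = 0
n=17: ⌈(18·179+116)/796⌉ − ⌈(17·179+116)/796⌉ = ⌈3338/796⌉ − ⌈3159/796⌉ = 5 − 4 = 1
n=18: ⌈(19·179+116)/796⌉ − ⌈(18·179+116)/796⌉ = ⌈3517/796⌉ − ⌈3338/796⌉ = 5 − 5 = 0
n=19: ⌈(20·179+116)/796⌉ − ⌈(19·179+116)/796⌉ = ⌈3696/796⌉ − ⌈3517/796⌉ = 5 − 5 = 0
n=20: ⌈(21·179+116)/796⌉ − ⌈(20·179+116)/796⌉ = ⌈3875/796⌉ − ⌈3696/796⌉ = 5 − 5 = 0
n=21: ⌈(22·179+116)/796⌉ − ⌈(21·179+116)/796⌉ = ⌈4054/796⌉ − ⌈3875/796⌉ = 6 − 5 = 1
n=22: ⌈(23·179+116)/796⌉ − ⌈(22·179+116)/796⌉ = ⌈4233/796⌉ − ⌈4054/796⌉ = 6 − 6 = 0
n=23: ⌈(24·179+116)/796⌉ − ⌈(23·179+116)/796⌉ = ⌈4412/796⌉ − ⌈4233/796⌉ = 6 − 6 = 0
n=24: ⌈(25·179+116)/796⌉ − ⌈(24·179+116)/796⌉ = ⌈4591/796⌉ − ⌈4412/796⌉ = 6 − 6 = 0
n=25: ⌈(26·179+116)/796⌉ − ⌈(25·179+116)/796⌉ = ⌈4770/796⌉ − ⌈4591/796⌉ = 6 − 6 = 0
n=26: ⌈(27·179+116)/796⌉ − ⌈(26·179+116)/796⌉ = ⌈4949/796⌉ − ⌈4770/796⌉ = 7 − 6 = 1
n=27: ⌈(28·179+116)/796⌉ − ⌈(27·179+116)/796⌉ = ⌈5128/796⌉ − ⌈4949/796⌉ = 7 − 7 = 0
n=28: ⌈(29·179+116)/796⌉ − ⌈(28·179+116)/796⌉ = ⌈5307/796⌉ − ⌈5128/796⌉ = 7 − 7 = 0
n=29: ⌈(30·179+116)/796⌉ − ⌈(29·179+116)/796⌉ = ⌈5486/796⌉ − ⌈5307/796⌉ = 7 − 7 = 0
n=30: ⌈(31·179+116)/796⌉ − ⌈(30·179+116)/796⌉ = ⌈5665/796⌉ − ⌈5486/796⌉ = 8 − 7 = 1
n=31: ⌈(32·179+116)/796⌉ − ⌈(31·179+116)/796⌉ = ⌈5844/796⌉ − ⌈5665/796⌉ = 8 − 8 = 0
n=32: ⌈(33·179+116)/796⌉ − ⌈(32·179+116)/796⌉ = ⌈6023/796⌉ − ⌈5844/796⌉ = 8 − 8 = 0
n=33: ⌈(34·179+116)/796⌉ − ⌈(33·179+116)/796⌉ = ⌈6202/796⌉ − ⌈6023/796⌉ = 8 − 8 = 0
n=34: ⌈(35·179+116)/796⌉ − ⌈(34·179+116)/796⌉ = ⌈6381/796⌉ − ⌈6202/796⌉ = 9 − 8 = 1
n=35: ⌈(36·179+116)/796⌉ − ⌈(35·179+116)/796⌉ = ⌈6560/796⌉ − ⌈6381/796⌉ = 9 − 9 = 0
n=36: ⌈(37·179+116)/796⌉ − ⌈(36·179+116)/796⌉ = ⌈6739/796⌉ − ⌈6560/796⌉ = 9 − 9 = 0
n=37: ⌈(38·179+116)/796⌉ − ⌈(37·179+116)/796⌉ = ⌈6918/796⌉ − ⌈6739/796⌉ = 9 − 9 = 0
n=38: ⌈(39·179+116)/796⌉ − ⌈(38·179+116)/796⌉ = ⌈7097/796⌉ − ⌈6918/796⌉ = 9 − 9 = 0
n=39: ⌈(40·179+116)/796⌉ − ⌈(39·179+116)/796⌉ = ⌈7276/796⌉ − ⌈7097/796⌉ = 10 − 9 = 1
n=40: ⌈(41·179+116)/796⌉ − ⌈(40·179+116)/796⌉ = ⌈7455/796⌉ − ⌈7276/796⌉ = 10 − 10 = 0
n=41: ⌈(42·179+116)/796⌉ − ⌈(41·179+116)/796⌉ = ⌈7634/796⌉ − ⌈7455/796⌉ = 10 − 10 = 0
n=42: ⌈(43·179+116)/796⌉ − ⌈(42·179+116)/796⌉ = ⌈7813/796⌉ − ⌈7634/796⌉ = 10 − 10 = 0
n=43: ⌈(44·179+116)/796⌉ − ⌈(43·179+116)/796⌉ = ⌈7992/796⌉ − ⌈7813/796⌉ = 11 − 10 = 1
n=44: ⌈(45·179+116)/796⌉ − ⌈(44·179+116)/796⌉ = ⌈8171/796⌉ − ⌈7992/796⌉ = 11 − 11 = 0
n=45: ⌈(46·179+116)/796⌉ − ⌈(45·179+116)/796⌉ = ⌈8350/796⌉ − ⌈8171/796⌉ = 11 − 11 = 0
n=46: ⌈(47·179+116)/796⌉ − ⌈(46·179+116)/796⌉ = ⌈8529/796⌉ − ⌈8350/796⌉ = 11 − 11 = 0
n=47: ⌈(48·179+116)/796⌉ − ⌈(47·179+116)/796⌉ = ⌈8708/796⌉ − ⌈8529/796⌉ = 11 − 11 = 0
n=48: ⌈(49·179+116)/796⌉ − ⌈(48·179+116)/796⌉ = ⌈8887/796⌉ − ⌈8708/796⌉ = 12 − 11 = 1
n=49: ⌈(50·179+116)/796⌉ − ⌈(49·179+116)/796⌉ = ⌈9066/796⌉ − ⌈8887/796⌉ = 12 − 12 = 0
n=50: ⌈(51·179+116)/796⌉ − ⌈(50·179+116)/796⌉ = ⌈9245/796⌉ − ⌈9066/796⌉ = 12 − 12 = 0
n=51: ⌈(52·179+116)/796⌉ − ⌈(51·179+116)/796⌉ = ⌈9424/796⌉ − ⌈9245/796⌉ = 12 − 12 = 0
n=52: ⌈(53·179+116)/796⌉ − ⌈(52·179+116)/796⌉ = ⌈9603/796⌉ − ⌈9424/796⌉ = 13 − 12 = 1
n=53: ⌈(54·179+116)/796⌉ − ⌈(53·179+116)/796⌉ = ⌈9782/796⌉ − ⌈9603/796⌉ = 13 − 13 = 0
n=54: ⌈(55·179+116)/796⌉ − ⌈(54·179+116)/796⌉ = ⌈9961/796⌉ − ⌈9782/796⌉ = 13 − 13 = 0
n=55: ⌈(56·179+116)/796⌉ − ⌈(55·179+116)/796⌉ = ⌈10140/796⌉ − ⌈9961/796⌉ = 13 − 13 = 0
n=56: ⌈(57·179+116)/796⌉ − ⌈(56·179+116)/796⌉ = ⌈10319/796⌉ − ⌈10140/796⌉ = 13 − 13 = 0
n=57: ⌈(58·179+116)/796⌉ − ⌈(57·179+116)/796⌉ = ⌈10498/796⌉ − ⌈10319/796⌉ = 14 − 13 = 1
n=58: ⌈(59·179+116)/796⌉ − ⌈(58·179+116)/796⌉ = ⌈10677/796⌉ − ⌈10498/796⌉ = 14 − 14 = 0
n=59: ⌈(60·179+116)/796⌉ − ⌈(59·179+116)/796⌉ = ⌈10856/796⌉ − ⌈10677/796⌉ = 14 − 14 = 0
n=60: ⌈(61·179+116)/796⌉ − ⌈(60·179+116)/796⌉ = ⌈11035/796⌉ − ⌈10856/796⌉ = 14 − 14 = 0
n=61: ⌈(62·179+116)/796⌉ − ⌈(61·179+116)/796⌉ = ⌈11214/796⌉ − ⌈11035/796⌉ = 15 − 14 = 1
n=62: ⌈(63·179+116)/796⌉ − ⌈(62·179+116)/796⌉ = ⌈11393/796⌉ − ⌈11214/796⌉ = 15 − 15 = 0
n=63: ⌈(64·179+116)/796⌉ − ⌈(63·179+116)/796⌉ = ⌈11572/796⌉ − ⌈11393/796⌉ = 15 − 15 = 0
n=64: ⌈(65·179+116)/796⌉ − ⌈(64·179+116)/796⌉ = ⌈11751/796⌉ − ⌈11572/796⌉ = 15 − 15 = 0
n=65: ⌈(66·179+116)/796⌉ − ⌈(65·179+116)/796⌉ = ⌈11930/796⌉ − ⌈11751/796⌉ = 15 − 15 = 0
n=66: ⌈(67·179+116)/796⌉ − ⌈(66·179+116)/796⌉ = ⌈12109/796⌉ − ⌈11930/796⌉ = 16 − 15 = 1
n=67: ⌈(68·179+116)/796⌉ − ⌈(67·179+116)/796⌉ = ⌈12288/796⌉ − ⌈12109/796⌉ = 16 − 16 = 0
n=68: ⌈(69·179+116)/796⌉ − ⌈(68·179+116)/796⌉ = ⌈12467/796⌉ − ⌈12288/796⌉ = 16 − 16 = 0
n=69: ⌈(70·179+116)/796⌉ − ⌈(69·179+116)/796⌉ = ⌈12646/796⌉ − ⌈12467/796⌉ = 16 − 16 = 0
n=70: ⌈(71·179+116)/796⌉ − ⌈(70·179+116)/796⌉ = ⌈12825/796⌉ − ⌈12646/796⌉ = 17 − 16 = 1
n=71: ⌈(72·179+116)/796⌉ − ⌈(71·179+116)/796⌉ = ⌈13004/796⌉ − ⌈12825/796⌉ = 17 − 17 = 0
n=72: ⌈(73·179+116)/796⌉ − ⌈(72·179+116)/796⌉ = ⌈13183/796⌉ − ⌈13004/796⌉ = 17 − 17 = 0
n=73: ⌈(74·179+116)/796⌉ − ⌈(73·179+116)/796⌉ = ⌈13362/796⌉ − ⌈13183/796⌉ = 17 − 17 = 0
n=74: ⌈(75·179+116)/796⌉ − ⌈(74·179+116)/796⌉ = ⌈13541/796⌉ − ⌈13362/796⌉ = 18 − 17 = 1
n=75: ⌈(76·179+116)/796⌉ − ⌈(75·179+116)/796⌉ = ⌈13720/796⌉ − ⌈13541/796⌉ = 18 − 18 = 0
n=76: ⌈(77·179+116)/796⌉ − ⌈(76·179+116)/796⌉ = ⌈13899/796⌉ − ⌈13720/796⌉ = 18 − 18 = 0
n=77: ⌈(78·179+116)/796⌉ − ⌈(77·179+116)/796⌉ = ⌈14078/796⌉ − ⌈13899/796⌉ = 18 − 18 = 0
n=78: ⌈(79·179+116)/796⌉ − ⌈(78·179+116)/796⌉ = ⌈14257/796⌉ − ⌈14078/796⌉ = 18 − 18 = 0
n=79: ⌈(80·179+116)/796⌉ − ⌈(79·179+116)/796⌉ = ⌈14436/796⌉ − ⌈14257/796⌉ = 19 − 18 = 1
n=80: ⌈(81·179+116)/796⌉ − ⌈(80·179+116)/796⌉ = ⌈14615/796⌉ − ⌈14436/796⌉ = 19 − 19 = 0
n=81: ⌈(82·179+116)/796⌉ − ⌈(81·179+116)/796⌉ = ⌈14794/796⌉ − ⌈14615/796⌉ = 19 − 19 = 0
n=82: ⌈(83·179+116)/796⌉ − ⌈(82·179+116)/796⌉ = ⌈14973/796⌉ − ⌈14794/796⌉ = 19 − 19 = 0
n=83: ⌈(84·179+116)/796⌉ − ⌈(83·179+116)/796⌉ = ⌈15152/796⌉ − ⌈14973/796⌉ = 20 − 19 = 1
n=84: ⌈(85·179+116)/796⌉ − ⌈(84·179+116)/796⌉ = ⌈15331/796⌉ − ⌈15152/796⌉ = 20 − 20 = 0
n=85: ⌈(86·179+116)/796⌉ − ⌈(85·179+116)/796⌉ = ⌈15510/796⌉ − ⌈15331/796⌉ = 20 − 20 = 0
n=86: ⌈(87·179+116)/796⌉ − ⌈(86·179+116)/796⌉ = ⌈15689/796⌉ − ⌈15510/796⌉ = 20 − 20 = 0
n=87: ⌈(88·179+116)/796⌉ − ⌈(87·179+116)/796⌉ = ⌈15868/796⌉ − ⌈15689/796⌉ = 20 − 20 = 0
n=88: ⌈(89·179+116)/796⌉ − ⌈(88·179+116)/796⌉ = ⌈16047/796⌉ − ⌈15868/796⌉ = 21 − 20 = 1
n=89: ⌈(90·179+116)/796⌉ − ⌈(89·179+116)/796⌉ = ⌈16226/796⌉ − ⌈16047/796⌉ = 21 − 21 = 0
n=90: ⌈(91·179+116)/796⌉ − ⌈(90·179+116)/796⌉ = ⌈16405/796⌉ − ⌈16226/796⌉ = 21 − 21 = 0
n=91: ⌈(92·179+116)/796⌉ − ⌈(91·179+116)/796⌉ = ⌈16584/796⌉ − ⌈16405/796⌉ = 21 − 21 = 0
n=92: ⌈(93·179+116)/796⌉ − ⌈(92·179+116)/796⌉ = ⌈16763/796⌉ − ⌈16584/796⌉ = 22 − 21 = 1


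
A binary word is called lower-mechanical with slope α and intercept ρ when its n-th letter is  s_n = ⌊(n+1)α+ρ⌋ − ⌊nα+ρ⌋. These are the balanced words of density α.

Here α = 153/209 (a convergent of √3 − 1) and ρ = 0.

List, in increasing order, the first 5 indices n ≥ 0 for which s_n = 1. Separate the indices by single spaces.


n=0: ⌊153/209⌋−⌊0/209⌋ = 0−0 = 0
n=1: ⌊306/209⌋−⌊153/209⌋ = 1−0 = 1  ← one
n=2: ⌊459/209⌋−⌊306/209⌋ = 2−1 = 1  ← one
n=3: ⌊612/209⌋−⌊459/209⌋ = 2−2 = 0
n=4: ⌊765/209⌋−⌊612/209⌋ = 3−2 = 1  ← one
n=5: ⌊918/209⌋−⌊765/209⌋ = 4−3 = 1  ← one
n=6: ⌊1071/209⌋−⌊918/209⌋ = 5−4 = 1  ← one
positions of the first 5 ones: 1 2 4 5 6

1 2 4 5 6


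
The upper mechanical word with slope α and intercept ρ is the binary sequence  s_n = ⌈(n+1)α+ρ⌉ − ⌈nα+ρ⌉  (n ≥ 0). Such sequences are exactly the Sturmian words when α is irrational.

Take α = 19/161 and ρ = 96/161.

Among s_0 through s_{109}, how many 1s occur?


#1s = Σ_{n=0}^{109} s_n = Σ_{n=0}^{109} (⌈(n+1)α+ρ⌉ − ⌈nα+ρ⌉)
the sum telescopes: every ⌈nα+ρ⌉ with 0 < n < 110 appears once with + and once with −, leaving ⌈110α+ρ⌉ − ⌈0·α+ρ⌉
110α + ρ = (110·19 + 96) / 161 = 2186/161
ρ = 96/161
⌈2186/161⌉ = 14,  ⌈96/161⌉ = 1
#1s = 14 − 1 = 13

13


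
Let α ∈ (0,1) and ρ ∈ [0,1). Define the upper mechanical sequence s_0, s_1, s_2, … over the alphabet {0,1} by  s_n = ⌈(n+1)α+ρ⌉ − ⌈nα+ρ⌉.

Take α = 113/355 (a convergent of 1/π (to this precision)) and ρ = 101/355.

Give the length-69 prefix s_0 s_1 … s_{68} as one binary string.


n=0: ⌈(1·113+101)/355⌉ − ⌈(0·113+101)/355⌉ = ⌈214/355⌉ − ⌈101/355⌉ = 1 − 1 = 0
n=1: ⌈(2·113+101)/355⌉ − ⌈(1·113+101)/355⌉ = ⌈327/355⌉ − ⌈214/355⌉ = 1 − 1 = 0
n=2: ⌈(3·113+101)/355⌉ − ⌈(2·113+101)/355⌉ = ⌈440/355⌉ − ⌈327/355⌉ = 2 − 1 = 1
n=3: ⌈(4·113+101)/355⌉ − ⌈(3·113+101)/355⌉ = ⌈553/355⌉ − ⌈440/355⌉ = 2 − 2 = 0
n=4: ⌈(5·113+101)/355⌉ − ⌈(4·113+101)/355⌉ = ⌈666/355⌉ − ⌈553/355⌉ = 2 − 2 = 0
n=5: ⌈(6·113+101)/355⌉ − ⌈(5·113+101)/355⌉ = ⌈779/355⌉ − ⌈666/355⌉ = 3 − 2 = 1
n=6: ⌈(7·113+101)/355⌉ − ⌈(6·113+101)/355⌉ = ⌈892/355⌉ − ⌈779/355⌉ = 3 − 3 = 0
n=7: ⌈(8·113+101)/355⌉ − ⌈(7·113+101)/355⌉ = ⌈1005/355⌉ − ⌈892/355⌉ = 3 − 3 = 0
n=8: ⌈(9·113+101)/355⌉ − ⌈(8·113+101)/355⌉ = ⌈1118/355⌉ − ⌈1005/355⌉ = 4 − 3 = 1
n=9: ⌈(10·113+101)/355⌉ − ⌈(9·113+101)/355⌉ = ⌈1231/355⌉ − ⌈1118/355⌉ = 4 − 4 = 0
n=10: ⌈(11·113+101)/355⌉ − ⌈(10·113+101)/355⌉ = ⌈1344/355⌉ − ⌈1231/355⌉ = 4 − 4 = 0
n=11: ⌈(12·113+101)/355⌉ − ⌈(11·113+101)/355⌉ = ⌈1457/355⌉ − ⌈1344/355⌉ = 5 − 4 = 1
n=12: ⌈(13·113+101)/355⌉ − ⌈(12·113+101)/355⌉ = ⌈1570/355⌉ − ⌈1457/355⌉ = 5 − 5 = 0
n=13: ⌈(14·113+101)/355⌉ − ⌈(13·113+101)/355⌉ = ⌈1683/355⌉ − ⌈1570/355⌉ = 5 − 5 = 0
n=14: ⌈(15·113+101)/355⌉ − ⌈(14·113+101)/355⌉ = ⌈1796/355⌉ − ⌈1683/355⌉ = 6 − 5 = 1
n=15: ⌈(16·113+101)/355⌉ − ⌈(15·113+101)/355⌉ = ⌈1909/355⌉ − ⌈1796/355⌉ = 6 − 6 = 0
n=16: ⌈(17·113+101)/355⌉ − ⌈(16·113+101)/355⌉ = ⌈2022/355⌉ − ⌈1909/355⌉ = 6 − 6 = 0
n=17: ⌈(18·113+101)/355⌉ − ⌈(17·113+101)/355⌉ = ⌈2135/355⌉ − ⌈2022/355⌉ = 7 − 6 = 1
n=18: ⌈(19·113+101)/355⌉ − ⌈(18·113+101)/355⌉ = ⌈2248/355⌉ − ⌈2135/355⌉ = 7 − 7 = 0
n=19: ⌈(20·113+101)/355⌉ − ⌈(19·113+101)/355⌉ = ⌈2361/355⌉ − ⌈2248/355⌉ = 7 − 7 = 0
n=20: ⌈(21·113+101)/355⌉ − ⌈(20·113+101)/355⌉ = ⌈2474/355⌉ − ⌈2361/355⌉ = 7 − 7 = 0
n=21: ⌈(22·113+101)/355⌉ − ⌈(21·113+101)/355⌉ = ⌈2587/355⌉ − ⌈2474/355⌉ = 8 − 7 = 1
n=22: ⌈(23·113+101)/355⌉ − ⌈(22·113+101)/355⌉ = ⌈2700/355⌉ − ⌈2587/355⌉ = 8 − 8 = 0
n=23: ⌈(24·113+101)/355⌉ − ⌈(23·113+101)/355⌉ = ⌈2813/355⌉ − ⌈2700/355⌉ = 8 − 8 = 0
n=24: ⌈(25·113+101)/355⌉ − ⌈(24·113+101)/355⌉ = ⌈2926/355⌉ − ⌈2813/355⌉ = 9 − 8 = 1
n=25: ⌈(26·113+101)/355⌉ − ⌈(25·113+101)/355⌉ = ⌈3039/355⌉ − ⌈2926/355⌉ = 9 − 9 = 0
n=26: ⌈(27·113+101)/355⌉ − ⌈(26·113+101)/355⌉ = ⌈3152/355⌉ − ⌈3039/355⌉ = 9 − 9 = 0
n=27: ⌈(28·113+101)/355⌉ − ⌈(27·113+101)/355⌉ = ⌈3265/355⌉ − ⌈3152/355⌉ = 10 − 9 = 1
n=28: ⌈(29·113+101)/355⌉ − ⌈(28·113+101)/355⌉ = ⌈3378/355⌉ − ⌈3265/355⌉ = 10 − 10 = 0
n=29: ⌈(30·113+101)/355⌉ − ⌈(29·113+101)/355⌉ = ⌈3491/355⌉ − ⌈3378/355⌉ = 10 − 10 = 0
n=30: ⌈(31·113+101)/355⌉ − ⌈(30·113+101)/355⌉ = ⌈3604/355⌉ − ⌈3491/355⌉ = 11 − 10 = 1
n=31: ⌈(32·113+101)/355⌉ − ⌈(31·113+101)/355⌉ = ⌈3717/355⌉ − ⌈3604/355⌉ = 11 − 11 = 0
n=32: ⌈(33·113+101)/355⌉ − ⌈(32·113+101)/355⌉ = ⌈3830/355⌉ − ⌈3717/355⌉ = 11 − 11 = 0
n=33: ⌈(34·113+101)/355⌉ − ⌈(33·113+101)/355⌉ = ⌈3943/355⌉ − ⌈3830/355⌉ = 12 − 11 = 1
n=34: ⌈(35·113+101)/355⌉ − ⌈(34·113+101)/355⌉ = ⌈4056/355⌉ − ⌈3943/355⌉ = 12 − 12 = 0
n=35: ⌈(36·113+101)/355⌉ − ⌈(35·113+101)/355⌉ = ⌈4169/355⌉ − ⌈4056/355⌉ = 12 − 12 = 0
n=36: ⌈(37·113+101)/355⌉ − ⌈(36·113+101)/355⌉ = ⌈4282/355⌉ − ⌈4169/355⌉ = 13 − 12 = 1
n=37: ⌈(38·113+101)/355⌉ − ⌈(37·113+101)/355⌉ = ⌈4395/355⌉ − ⌈4282/355⌉ = 13 − 13 = 0
n=38: ⌈(39·113+101)/355⌉ − ⌈(38·113+101)/355⌉ = ⌈4508/355⌉ − ⌈4395/355⌉ = 13 − 13 = 0
n=39: ⌈(40·113+101)/355⌉ − ⌈(39·113+101)/355⌉ = ⌈4621/355⌉ − ⌈4508/355⌉ = 14 − 13 = 1
n=40: ⌈(41·113+101)/355⌉ − ⌈(40·113+101)/355⌉ = ⌈4734/355⌉ − ⌈4621/355⌉ = 14 − 14 = 0
n=41: ⌈(42·113+101)/355⌉ − ⌈(41·113+101)/355⌉ = ⌈4847/355⌉ − ⌈4734/355⌉ = 14 − 14 = 0
n=42: ⌈(43·113+101)/355⌉ − ⌈(42·113+101)/355⌉ = ⌈4960/355⌉ − ⌈4847/355⌉ = 14 − 14 = 0
n=43: ⌈(44·113+101)/355⌉ − ⌈(43·113+101)/355⌉ = ⌈5073/355⌉ − ⌈4960/355⌉ = 15 − 14 = 1
n=44: ⌈(45·113+101)/355⌉ − ⌈(44·113+101)/355⌉ = ⌈5186/355⌉ − ⌈5073/355⌉ = 15 − 15 = 0
n=45: ⌈(46·113+101)/355⌉ − ⌈(45·113+101)/355⌉ = ⌈5299/355⌉ − ⌈5186/355⌉ = 15 − 15 = 0
n=46: ⌈(47·113+101)/355⌉ − ⌈(46·113+101)/355⌉ = ⌈5412/355⌉ − ⌈5299/355⌉ = 16 − 15 = 1
n=47: ⌈(48·113+101)/355⌉ − ⌈(47·113+101)/355⌉ = ⌈5525/355⌉ − ⌈5412/355⌉ = 16 − 16 = 0
n=48: ⌈(49·113+101)/355⌉ − ⌈(48·113+101)/355⌉ = ⌈5638/355⌉ − ⌈5525/355⌉ = 16 − 16 = 0
n=49: ⌈(50·113+101)/355⌉ − ⌈(49·113+101)/355⌉ = ⌈5751/355⌉ − ⌈5638/355⌉ = 17 − 16 = 1
n=50: ⌈(51·113+101)/355⌉ − ⌈(50·113+101)/355⌉ = ⌈5864/355⌉ − ⌈5751/355⌉ = 17 − 17 = 0
n=51: ⌈(52·113+101)/355⌉ − ⌈(51·113+101)/355⌉ = ⌈5977/355⌉ − ⌈5864/355⌉ = 17 − 17 = 0
n=52: ⌈(53·113+101)/355⌉ − ⌈(52·113+101)/355⌉ = ⌈6090/355⌉ − ⌈5977/355⌉ = 18 − 17 = 1
n=53: ⌈(54·113+101)/355⌉ − ⌈(53·113+101)/355⌉ = ⌈6203/355⌉ − ⌈6090/355⌉ = 18 − 18 = 0
n=54: ⌈(55·113+101)/355⌉ − ⌈(54·113+101)/355⌉ = ⌈6316/355⌉ − ⌈6203/355⌉ = 18 − 18 = 0
n=55: ⌈(56·113+101)/355⌉ − ⌈(55·113+101)/355⌉ = ⌈6429/355⌉ − ⌈6316/355⌉ = 19 − 18 = 1
n=56: ⌈(57·113+101)/355⌉ − ⌈(56·113+101)/355⌉ = ⌈6542/355⌉ − ⌈6429/355⌉ = 19 − 19 = 0
n=57: ⌈(58·113+101)/355⌉ − ⌈(57·113+101)/355⌉ = ⌈6655/355⌉ − ⌈6542/355⌉ = 19 − 19 = 0
n=58: ⌈(59·113+101)/355⌉ − ⌈(58·113+101)/355⌉ = ⌈6768/355⌉ − ⌈6655/355⌉ = 20 − 19 = 1
n=59: ⌈(60·113+101)/355⌉ − ⌈(59·113+101)/355⌉ = ⌈6881/355⌉ − ⌈6768/355⌉ = 20 − 20 = 0
n=60: ⌈(61·113+101)/355⌉ − ⌈(60·113+101)/355⌉ = ⌈6994/355⌉ − ⌈6881/355⌉ = 20 − 20 = 0
n=61: ⌈(62·113+101)/355⌉ − ⌈(61·113+101)/355⌉ = ⌈7107/355⌉ − ⌈6994/355⌉ = 21 − 20 = 1
n=62: ⌈(63·113+101)/355⌉ − ⌈(62·113+101)/355⌉ = ⌈7220/355⌉ − ⌈7107/355⌉ = 21 − 21 = 0
n=63: ⌈(64·113+101)/355⌉ − ⌈(63·113+101)/355⌉ = ⌈7333/355⌉ − ⌈7220/355⌉ = 21 − 21 = 0
n=64: ⌈(65·113+101)/355⌉ − ⌈(64·113+101)/355⌉ = ⌈7446/355⌉ − ⌈7333/355⌉ = 21 − 21 = 0
n=65: ⌈(66·113+101)/355⌉ − ⌈(65·113+101)/355⌉ = ⌈7559/355⌉ − ⌈7446/355⌉ = 22 − 21 = 1
n=66: ⌈(67·113+101)/355⌉ − ⌈(66·113+101)/355⌉ = ⌈7672/355⌉ − ⌈7559/355⌉ = 22 − 22 = 0
n=67: ⌈(68·113+101)/355⌉ − ⌈(67·113+101)/355⌉ = ⌈7785/355⌉ − ⌈7672/355⌉ = 22 − 22 = 0
n=68: ⌈(69·113+101)/355⌉ − ⌈(68·113+101)/355⌉ = ⌈7898/355⌉ − ⌈7785/355⌉ = 23 − 22 = 1

001001001001001001000100100100100100100100010010010010010010010001001


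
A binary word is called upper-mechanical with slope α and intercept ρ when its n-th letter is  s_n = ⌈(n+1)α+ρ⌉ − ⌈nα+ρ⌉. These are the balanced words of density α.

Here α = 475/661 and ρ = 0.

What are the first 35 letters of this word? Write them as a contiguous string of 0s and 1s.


n=0: ⌈(1·475)/661⌉ − ⌈(0·475)/661⌉ = ⌈475/661⌉ − ⌈0/661⌉ = 1 − 0 = 1
n=1: ⌈(2·475)/661⌉ − ⌈(1·475)/661⌉ = ⌈950/661⌉ − ⌈475/661⌉ = 2 − 1 = 1
n=2: ⌈(3·475)/661⌉ − ⌈(2·475)/661⌉ = ⌈1425/661⌉ − ⌈950/661⌉ = 3 − 2 = 1
n=3: ⌈(4·475)/661⌉ − ⌈(3·475)/661⌉ = ⌈1900/661⌉ − ⌈1425/661⌉ = 3 − 3 = 0
n=4: ⌈(5·475)/661⌉ − ⌈(4·475)/661⌉ = ⌈2375/661⌉ − ⌈1900/661⌉ = 4 − 3 = 1
n=5: ⌈(6·475)/661⌉ − ⌈(5·475)/661⌉ = ⌈2850/661⌉ − ⌈2375/661⌉ = 5 − 4 = 1
n=6: ⌈(7·475)/661⌉ − ⌈(6·475)/661⌉ = ⌈3325/661⌉ − ⌈2850/661⌉ = 6 − 5 = 1
n=7: ⌈(8·475)/661⌉ − ⌈(7·475)/661⌉ = ⌈3800/661⌉ − ⌈3325/661⌉ = 6 − 6 = 0
n=8: ⌈(9·475)/661⌉ − ⌈(8·475)/661⌉ = ⌈4275/661⌉ − ⌈3800/661⌉ = 7 − 6 = 1
n=9: ⌈(10·475)/661⌉ − ⌈(9·475)/661⌉ = ⌈4750/661⌉ − ⌈4275/661⌉ = 8 − 7 = 1
n=10: ⌈(11·475)/661⌉ − ⌈(10·475)/661⌉ = ⌈5225/661⌉ − ⌈4750/661⌉ = 8 − 8 = 0
n=11: ⌈(12·475)/661⌉ − ⌈(11·475)/661⌉ = ⌈5700/661⌉ − ⌈5225/661⌉ = 9 − 8 = 1
n=12: ⌈(13·475)/661⌉ − ⌈(12·475)/661⌉ = ⌈6175/661⌉ − ⌈5700/661⌉ = 10 − 9 = 1
n=13: ⌈(14·475)/661⌉ − ⌈(13·475)/661⌉ = ⌈6650/661⌉ − ⌈6175/661⌉ = 11 − 10 = 1
n=14: ⌈(15·475)/661⌉ − ⌈(14·475)/661⌉ = ⌈7125/661⌉ − ⌈6650/661⌉ = 11 − 11 = 0
n=15: ⌈(16·475)/661⌉ − ⌈(15·475)/661⌉ = ⌈7600/661⌉ − ⌈7125/661⌉ = 12 − 11 = 1
n=16: ⌈(17·475)/661⌉ − ⌈(16·475)/661⌉ = ⌈8075/661⌉ − ⌈7600/661⌉ = 13 − 12 = 1
n=17: ⌈(18·475)/661⌉ − ⌈(17·475)/661⌉ = ⌈8550/661⌉ − ⌈8075/661⌉ = 13 − 13 = 0
n=18: ⌈(19·475)/661⌉ − ⌈(18·475)/661⌉ = ⌈9025/661⌉ − ⌈8550/661⌉ = 14 − 13 = 1
n=19: ⌈(20·475)/661⌉ − ⌈(19·475)/661⌉ = ⌈9500/661⌉ − ⌈9025/661⌉ = 15 − 14 = 1
n=20: ⌈(21·475)/661⌉ − ⌈(20·475)/661⌉ = ⌈9975/661⌉ − ⌈9500/661⌉ = 16 − 15 = 1
n=21: ⌈(22·475)/661⌉ − ⌈(21·475)/661⌉ = ⌈10450/661⌉ − ⌈9975/661⌉ = 16 − 16 = 0
n=22: ⌈(23·475)/661⌉ − ⌈(22·475)/661⌉ = ⌈10925/661⌉ − ⌈10450/661⌉ = 17 − 16 = 1
n=23: ⌈(24·475)/661⌉ − ⌈(23·475)/661⌉ = ⌈11400/661⌉ − ⌈10925/661⌉ = 18 − 17 = 1
n=24: ⌈(25·475)/661⌉ − ⌈(24·475)/661⌉ = ⌈11875/661⌉ − ⌈11400/661⌉ = 18 − 18 = 0
n=25: ⌈(26·475)/661⌉ − ⌈(25·475)/661⌉ = ⌈12350/661⌉ − ⌈11875/661⌉ = 19 − 18 = 1
n=26: ⌈(27·475)/661⌉ − ⌈(26·475)/661⌉ = ⌈12825/661⌉ − ⌈12350/661⌉ = 20 − 19 = 1
n=27: ⌈(28·475)/661⌉ − ⌈(27·475)/661⌉ = ⌈13300/661⌉ − ⌈12825/661⌉ = 21 − 20 = 1
n=28: ⌈(29·475)/661⌉ − ⌈(28·475)/661⌉ = ⌈13775/661⌉ − ⌈13300/661⌉ = 21 − 21 = 0
n=29: ⌈(30·475)/661⌉ − ⌈(29·475)/661⌉ = ⌈14250/661⌉ − ⌈13775/661⌉ = 22 − 21 = 1
n=30: ⌈(31·475)/661⌉ − ⌈(30·475)/661⌉ = ⌈14725/661⌉ − ⌈14250/661⌉ = 23 − 22 = 1
n=31: ⌈(32·475)/661⌉ − ⌈(31·475)/661⌉ = ⌈15200/661⌉ − ⌈14725/661⌉ = 23 − 23 = 0
n=32: ⌈(33·475)/661⌉ − ⌈(32·475)/661⌉ = ⌈15675/661⌉ − ⌈15200/661⌉ = 24 − 23 = 1
n=33: ⌈(34·475)/661⌉ − ⌈(33·475)/661⌉ = ⌈16150/661⌉ − ⌈15675/661⌉ = 25 − 24 = 1
n=34: ⌈(35·475)/661⌉ − ⌈(34·475)/661⌉ = ⌈16625/661⌉ − ⌈16150/661⌉ = 26 − 25 = 1

11101110110111011011101101110110111


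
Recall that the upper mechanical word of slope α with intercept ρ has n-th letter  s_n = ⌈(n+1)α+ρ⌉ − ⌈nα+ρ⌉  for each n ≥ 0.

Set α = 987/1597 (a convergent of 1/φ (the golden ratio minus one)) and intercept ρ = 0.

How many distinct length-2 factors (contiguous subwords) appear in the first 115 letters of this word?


t_n = ⌈(n·987)/1597⌉ for n = 0 … 115:
  n=0…9: ⌈0/1597⌉=0 ⌈987/1597⌉=1 ⌈1974/1597⌉=2 ⌈2961/1597⌉=2 ⌈3948/1597⌉=3 ⌈4935/1597⌉=4 ⌈5922/1597⌉=4 ⌈6909/1597⌉=5 ⌈7896/1597⌉=5 ⌈8883/1597⌉=6
  n=10…19: ⌈9870/1597⌉=7 ⌈10857/1597⌉=7 ⌈11844/1597⌉=8 ⌈12831/1597⌉=9 ⌈13818/1597⌉=9 ⌈14805/1597⌉=10 ⌈15792/1597⌉=10 ⌈16779/1597⌉=11 ⌈17766/1597⌉=12 ⌈18753/1597⌉=12
  n=20…29: ⌈19740/1597⌉=13 ⌈20727/1597⌉=13 ⌈21714/1597⌉=14 ⌈22701/1597⌉=15 ⌈23688/1597⌉=15 ⌈24675/1597⌉=16 ⌈25662/1597⌉=17 ⌈26649/1597⌉=17 ⌈27636/1597⌉=18 ⌈28623/1597⌉=18
  n=30…39: ⌈29610/1597⌉=19 ⌈30597/1597⌉=20 ⌈31584/1597⌉=20 ⌈32571/1597⌉=21 ⌈33558/1597⌉=22 ⌈34545/1597⌉=22 ⌈35532/1597⌉=23 ⌈36519/1597⌉=23 ⌈37506/1597⌉=24 ⌈38493/1597⌉=25
  n=40…49: ⌈39480/1597⌉=25 ⌈40467/1597⌉=26 ⌈41454/1597⌉=26 ⌈42441/1597⌉=27 ⌈43428/1597⌉=28 ⌈44415/1597⌉=28 ⌈45402/1597⌉=29 ⌈46389/1597⌉=30 ⌈47376/1597⌉=30 ⌈48363/1597⌉=31
  n=50…59: ⌈49350/1597⌉=31 ⌈50337/1597⌉=32 ⌈51324/1597⌉=33 ⌈52311/1597⌉=33 ⌈53298/1597⌉=34 ⌈54285/1597⌉=34 ⌈55272/1597⌉=35 ⌈56259/1597⌉=36 ⌈57246/1597⌉=36 ⌈58233/1597⌉=37
  n=60…69: ⌈59220/1597⌉=38 ⌈60207/1597⌉=38 ⌈61194/1597⌉=39 ⌈62181/1597⌉=39 ⌈63168/1597⌉=40 ⌈64155/1597⌉=41 ⌈65142/1597⌉=41 ⌈66129/1597⌉=42 ⌈67116/1597⌉=43 ⌈68103/1597⌉=43
  n=70…79: ⌈69090/1597⌉=44 ⌈70077/1597⌉=44 ⌈71064/1597⌉=45 ⌈72051/1597⌉=46 ⌈73038/1597⌉=46 ⌈74025/1597⌉=47 ⌈75012/1597⌉=47 ⌈75999/1597⌉=48 ⌈76986/1597⌉=49 ⌈77973/1597⌉=49
  n=80…89: ⌈78960/1597⌉=50 ⌈79947/1597⌉=51 ⌈80934/1597⌉=51 ⌈81921/1597⌉=52 ⌈82908/1597⌉=52 ⌈83895/1597⌉=53 ⌈84882/1597⌉=54 ⌈85869/1597⌉=54 ⌈86856/1597⌉=55 ⌈87843/1597⌉=56
  n=90…99: ⌈88830/1597⌉=56 ⌈89817/1597⌉=57 ⌈90804/1597⌉=57 ⌈91791/1597⌉=58 ⌈92778/1597⌉=59 ⌈93765/1597⌉=59 ⌈94752/1597⌉=60 ⌈95739/1597⌉=60 ⌈96726/1597⌉=61 ⌈97713/1597⌉=62
  n=100…109: ⌈98700/1597⌉=62 ⌈99687/1597⌉=63 ⌈100674/1597⌉=64 ⌈101661/1597⌉=64 ⌈102648/1597⌉=65 ⌈103635/1597⌉=65 ⌈104622/1597⌉=66 ⌈105609/1597⌉=67 ⌈106596/1597⌉=67 ⌈107583/1597⌉=68
  n=110…115: ⌈108570/1597⌉=68 ⌈109557/1597⌉=69 ⌈110544/1597⌉=70 ⌈111531/1597⌉=70 ⌈112518/1597⌉=71 ⌈113505/1597⌉=72
s_n = t_(n+1) − t_n for n = 0 … 114 gives
prefix = 1101101011011010110101101101011011010110101101101011010110110101101101011010110110101101101011010110110101101011011
slide a length-2 window over [0..1] … [113..114] (114 windows); first occurrence of each distinct factor:
  [  0..  1] 11
  [  1..  2] 10
  [  2..  3] 01
  (the other 111 windows repeat one of these)
distinct factors: {01, 10, 11}
count = 3  (Sturmian bound for length 2 is 3)

3
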